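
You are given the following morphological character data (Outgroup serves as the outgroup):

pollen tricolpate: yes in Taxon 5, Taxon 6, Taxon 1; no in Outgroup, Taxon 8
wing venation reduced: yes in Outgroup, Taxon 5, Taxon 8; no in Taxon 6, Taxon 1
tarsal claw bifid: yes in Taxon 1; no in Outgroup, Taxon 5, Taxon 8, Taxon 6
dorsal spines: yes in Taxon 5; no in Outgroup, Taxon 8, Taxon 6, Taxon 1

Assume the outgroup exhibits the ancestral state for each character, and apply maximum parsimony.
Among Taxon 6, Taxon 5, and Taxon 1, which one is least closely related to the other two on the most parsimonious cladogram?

Taxon 5

Character polarity is set by the outgroup: the derived state is whichever differs from the outgroup's state, so for wing venation reduced the derived state is 'no', and for the remaining characters it is 'yes'.
pollen tricolpate (derived state 'yes') is shared by Taxon 1, Taxon 5, and Taxon 6 — a synapomorphy uniting that clade.
Only Taxon 1 and Taxon 6 show the derived state 'no' for wing venation reduced, supporting them as a clade.
tarsal claw bifid (derived state 'yes') is unique to Taxon 1 (autapomorphy; uninformative for grouping).
dorsal spines (derived state 'yes') is unique to Taxon 5 (autapomorphy; uninformative for grouping).
Most parsimonious ingroup topology: ((Taxon 5,(Taxon 6,Taxon 1)),Taxon 8).
Taxon 1 and Taxon 6 share a more recent common ancestor with each other than either does with Taxon 5, so Taxon 5 is the least closely related of the three.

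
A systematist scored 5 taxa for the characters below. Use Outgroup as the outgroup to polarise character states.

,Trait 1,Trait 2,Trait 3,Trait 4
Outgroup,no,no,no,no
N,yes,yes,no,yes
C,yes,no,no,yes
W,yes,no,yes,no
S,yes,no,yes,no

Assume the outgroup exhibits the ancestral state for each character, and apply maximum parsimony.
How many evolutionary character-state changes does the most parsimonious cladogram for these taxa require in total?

4

The outgroup has state 'no' for every character, so 'yes' is the derived state throughout.
Trait 1 (derived state 'yes') is shared by all ingroup taxa — unites the whole ingroup.
Trait 2: derived state 'yes' in N only — an autapomorphy, so it tells us nothing about relationships among taxa.
Only S and W show the derived state 'yes' for Trait 3, supporting them as a clade.
Only C and N show the derived state 'yes' for Trait 4, supporting them as a clade.
Most parsimonious ingroup topology: ((N,C),(W,S)).
Changes per character on this tree: Trait 1: 1; Trait 2: 1; Trait 3: 1; Trait 4: 1.
Total = 4.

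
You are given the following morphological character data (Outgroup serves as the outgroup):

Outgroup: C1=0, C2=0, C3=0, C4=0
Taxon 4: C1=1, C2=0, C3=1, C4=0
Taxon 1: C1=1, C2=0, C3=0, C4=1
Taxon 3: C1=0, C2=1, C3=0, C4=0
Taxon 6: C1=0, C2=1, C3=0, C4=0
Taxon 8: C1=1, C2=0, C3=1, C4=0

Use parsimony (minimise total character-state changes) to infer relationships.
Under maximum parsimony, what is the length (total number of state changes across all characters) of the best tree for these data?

The outgroup has state '0' for every character, so '1' is the derived state throughout.
C1: derived state '1' in Taxon 1, Taxon 4, and Taxon 8 only — synapomorphy for {Taxon 1, Taxon 4, Taxon 8}.
C2: derived state '1' in Taxon 3 and Taxon 6 only — synapomorphy for {Taxon 3, Taxon 6}.
C3 (derived state '1') is shared by Taxon 4 and Taxon 8 — a synapomorphy uniting that clade.
C4 (derived state '1') is unique to Taxon 1 (autapomorphy; uninformative for grouping).
Most parsimonious ingroup topology: (((Taxon 4,Taxon 8),Taxon 1),(Taxon 3,Taxon 6)).
Changes per character on this tree: C1: 1; C2: 1; C3: 1; C4: 1.
Total = 4.

4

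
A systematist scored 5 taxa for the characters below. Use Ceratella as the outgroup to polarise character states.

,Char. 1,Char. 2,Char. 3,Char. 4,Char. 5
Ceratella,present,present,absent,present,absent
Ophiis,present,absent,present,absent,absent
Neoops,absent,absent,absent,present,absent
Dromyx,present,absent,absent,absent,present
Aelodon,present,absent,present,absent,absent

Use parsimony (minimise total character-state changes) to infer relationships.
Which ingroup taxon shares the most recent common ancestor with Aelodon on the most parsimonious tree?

Ophiis

Character polarity is set by the outgroup: the derived state is whichever differs from the outgroup's state, so for Char. 1, Char. 2, Char. 4 the derived state is 'absent', and for the remaining characters it is 'present'.
Char. 1: derived state 'absent' in Neoops only — an autapomorphy, so it tells us nothing about relationships among taxa.
Char. 2 (derived state 'absent') is shared by all ingroup taxa — unites the whole ingroup.
Char. 3: derived state 'present' in Aelodon and Ophiis only — synapomorphy for {Aelodon, Ophiis}.
Char. 4: derived state 'absent' in Aelodon, Dromyx, and Ophiis only — synapomorphy for {Aelodon, Dromyx, Ophiis}.
Char. 5 (derived state 'present') is unique to Dromyx (autapomorphy; uninformative for grouping).
Most parsimonious ingroup topology: (((Ophiis,Aelodon),Dromyx),Neoops).
Aelodon and Ophiis form a cherry on this tree, so they are sister taxa.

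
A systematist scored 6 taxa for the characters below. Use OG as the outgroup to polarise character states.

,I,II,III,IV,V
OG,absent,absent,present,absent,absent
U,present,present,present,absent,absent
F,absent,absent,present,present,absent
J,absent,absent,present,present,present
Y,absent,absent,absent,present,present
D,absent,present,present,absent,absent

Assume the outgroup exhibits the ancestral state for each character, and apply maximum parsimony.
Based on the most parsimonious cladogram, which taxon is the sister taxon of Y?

Character polarity is set by the outgroup: the derived state is whichever differs from the outgroup's state, so for III the derived state is 'absent', and for the remaining characters it is 'present'.
I (derived state 'present') is unique to U (autapomorphy; uninformative for grouping).
II (derived state 'present') is shared by D and U — a synapomorphy uniting that clade.
III (derived state 'absent') is unique to Y (autapomorphy; uninformative for grouping).
Only F, J, and Y show the derived state 'present' for IV, supporting them as a clade.
V: derived state 'present' in J and Y only — synapomorphy for {J, Y}.
Most parsimonious ingroup topology: ((U,D),(F,(J,Y))).
Y and J form a cherry on this tree, so they are sister taxa.

J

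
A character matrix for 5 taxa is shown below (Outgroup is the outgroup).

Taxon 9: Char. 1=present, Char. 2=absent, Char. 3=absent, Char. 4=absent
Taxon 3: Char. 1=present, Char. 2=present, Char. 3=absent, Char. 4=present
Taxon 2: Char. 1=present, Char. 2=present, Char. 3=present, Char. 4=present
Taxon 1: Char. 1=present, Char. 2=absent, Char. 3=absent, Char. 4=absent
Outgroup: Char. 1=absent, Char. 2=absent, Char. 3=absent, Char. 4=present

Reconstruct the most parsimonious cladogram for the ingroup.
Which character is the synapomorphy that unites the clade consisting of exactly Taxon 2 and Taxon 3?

Character polarity is set by the outgroup: the derived state is whichever differs from the outgroup's state, so for Char. 4 the derived state is 'absent', and for the remaining characters it is 'present'.
All ingroup taxa share the derived state 'present' for Char. 1; it defines the ingroup but does not resolve relationships within it.
Only Taxon 2 and Taxon 3 show the derived state 'present' for Char. 2, supporting them as a clade.
Char. 3: derived state 'present' in Taxon 2 only — an autapomorphy, so it tells us nothing about relationships among taxa.
Char. 4 (derived state 'absent') is shared by Taxon 1 and Taxon 9 — a synapomorphy uniting that clade.
Most parsimonious ingroup topology: ((Taxon 9,Taxon 1),(Taxon 3,Taxon 2)).
The clade {Taxon 2, Taxon 3} is supported by Char. 2: its derived state 'present' occurs in exactly those taxa and in no other taxon (including the outgroup).

Char. 2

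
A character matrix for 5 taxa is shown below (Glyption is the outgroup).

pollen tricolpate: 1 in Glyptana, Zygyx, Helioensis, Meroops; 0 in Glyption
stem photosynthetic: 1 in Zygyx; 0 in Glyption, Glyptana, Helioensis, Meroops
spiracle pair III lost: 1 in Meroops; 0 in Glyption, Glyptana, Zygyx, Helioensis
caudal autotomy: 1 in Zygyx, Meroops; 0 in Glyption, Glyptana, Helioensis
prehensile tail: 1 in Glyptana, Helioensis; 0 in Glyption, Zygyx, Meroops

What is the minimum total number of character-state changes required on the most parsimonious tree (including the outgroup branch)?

The outgroup has state '0' for every character, so '1' is the derived state throughout.
pollen tricolpate (derived state '1') is shared by all ingroup taxa — unites the whole ingroup.
stem photosynthetic (derived state '1') is unique to Zygyx (autapomorphy; uninformative for grouping).
spiracle pair III lost: derived state '1' in Meroops only — an autapomorphy, so it tells us nothing about relationships among taxa.
caudal autotomy: derived state '1' in Meroops and Zygyx only — synapomorphy for {Meroops, Zygyx}.
Only Glyptana and Helioensis show the derived state '1' for prehensile tail, supporting them as a clade.
Most parsimonious ingroup topology: ((Glyptana,Helioensis),(Zygyx,Meroops)).
Changes per character on this tree: pollen tricolpate: 1; stem photosynthetic: 1; spiracle pair III lost: 1; caudal autotomy: 1; prehensile tail: 1.
Total = 5.

5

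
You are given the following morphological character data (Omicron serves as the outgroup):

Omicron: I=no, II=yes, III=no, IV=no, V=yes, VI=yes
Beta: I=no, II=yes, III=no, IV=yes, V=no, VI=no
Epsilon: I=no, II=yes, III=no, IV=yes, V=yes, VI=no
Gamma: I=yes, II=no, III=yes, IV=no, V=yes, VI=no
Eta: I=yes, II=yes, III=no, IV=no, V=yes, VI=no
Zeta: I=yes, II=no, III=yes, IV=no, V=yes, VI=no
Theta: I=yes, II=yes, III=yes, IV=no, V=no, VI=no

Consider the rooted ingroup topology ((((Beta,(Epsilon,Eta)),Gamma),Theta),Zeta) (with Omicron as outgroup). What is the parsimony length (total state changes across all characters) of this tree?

12

Map each character onto ((((Beta,(Epsilon,Eta)),Gamma),Theta),Zeta) (rooted by Omicron) and count the minimum state changes it requires (Fitch parsimony):
I: 3; II: 2; III: 2; IV: 2; V: 2; VI: 1.
Total tree length = 12.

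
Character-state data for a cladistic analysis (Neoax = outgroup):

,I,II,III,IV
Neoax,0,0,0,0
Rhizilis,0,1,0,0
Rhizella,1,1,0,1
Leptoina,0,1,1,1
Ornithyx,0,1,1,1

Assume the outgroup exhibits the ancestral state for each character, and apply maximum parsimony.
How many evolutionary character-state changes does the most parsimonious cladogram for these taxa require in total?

The outgroup has state '0' for every character, so '1' is the derived state throughout.
I: derived state '1' in Rhizella only — an autapomorphy, so it tells us nothing about relationships among taxa.
II (derived state '1') is shared by all ingroup taxa — unites the whole ingroup.
III (derived state '1') is shared by Leptoina and Ornithyx — a synapomorphy uniting that clade.
IV: derived state '1' in Leptoina, Ornithyx, and Rhizella only — synapomorphy for {Leptoina, Ornithyx, Rhizella}.
Most parsimonious ingroup topology: (Rhizilis,(Rhizella,(Leptoina,Ornithyx))).
Changes per character on this tree: I: 1; II: 1; III: 1; IV: 1.
Total = 4.

4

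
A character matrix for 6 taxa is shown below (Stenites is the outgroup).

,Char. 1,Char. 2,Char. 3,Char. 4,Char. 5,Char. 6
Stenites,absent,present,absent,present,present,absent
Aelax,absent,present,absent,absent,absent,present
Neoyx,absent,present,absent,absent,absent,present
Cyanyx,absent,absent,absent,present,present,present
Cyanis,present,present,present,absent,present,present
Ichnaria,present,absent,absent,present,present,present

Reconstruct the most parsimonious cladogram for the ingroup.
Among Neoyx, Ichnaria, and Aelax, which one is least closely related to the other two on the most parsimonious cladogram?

Character polarity is set by the outgroup: the derived state is whichever differs from the outgroup's state, so for Char. 2, Char. 4, Char. 5 the derived state is 'absent', and for the remaining characters it is 'present'.
Char. 1 (state 'present') occurs in Cyanis and Ichnaria but conflicts with the nesting implied by the other characters — most parsimoniously interpreted as homoplasy.
Only Cyanyx and Ichnaria show the derived state 'absent' for Char. 2, supporting them as a clade.
Char. 3: derived state 'present' in Cyanis only — an autapomorphy, so it tells us nothing about relationships among taxa.
Char. 4 (derived state 'absent') is shared by Aelax, Cyanis, and Neoyx — a synapomorphy uniting that clade.
Only Aelax and Neoyx show the derived state 'absent' for Char. 5, supporting them as a clade.
Char. 6 (derived state 'present') is shared by all ingroup taxa — unites the whole ingroup.
Most parsimonious ingroup topology: ((Cyanis,(Neoyx,Aelax)),(Cyanyx,Ichnaria)).
Aelax and Neoyx share a more recent common ancestor with each other than either does with Ichnaria, so Ichnaria is the least closely related of the three.

Ichnaria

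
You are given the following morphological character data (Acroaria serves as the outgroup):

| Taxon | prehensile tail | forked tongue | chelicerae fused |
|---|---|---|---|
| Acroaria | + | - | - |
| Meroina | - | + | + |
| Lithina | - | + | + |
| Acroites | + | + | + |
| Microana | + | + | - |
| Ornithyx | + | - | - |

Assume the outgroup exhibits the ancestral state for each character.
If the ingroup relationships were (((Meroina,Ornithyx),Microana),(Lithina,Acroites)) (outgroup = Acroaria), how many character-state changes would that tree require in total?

Map each character onto (((Meroina,Ornithyx),Microana),(Lithina,Acroites)) (rooted by Acroaria) and count the minimum state changes it requires (Fitch parsimony):
prehensile tail: 2; forked tongue: 2; chelicerae fused: 2.
Total tree length = 6.

6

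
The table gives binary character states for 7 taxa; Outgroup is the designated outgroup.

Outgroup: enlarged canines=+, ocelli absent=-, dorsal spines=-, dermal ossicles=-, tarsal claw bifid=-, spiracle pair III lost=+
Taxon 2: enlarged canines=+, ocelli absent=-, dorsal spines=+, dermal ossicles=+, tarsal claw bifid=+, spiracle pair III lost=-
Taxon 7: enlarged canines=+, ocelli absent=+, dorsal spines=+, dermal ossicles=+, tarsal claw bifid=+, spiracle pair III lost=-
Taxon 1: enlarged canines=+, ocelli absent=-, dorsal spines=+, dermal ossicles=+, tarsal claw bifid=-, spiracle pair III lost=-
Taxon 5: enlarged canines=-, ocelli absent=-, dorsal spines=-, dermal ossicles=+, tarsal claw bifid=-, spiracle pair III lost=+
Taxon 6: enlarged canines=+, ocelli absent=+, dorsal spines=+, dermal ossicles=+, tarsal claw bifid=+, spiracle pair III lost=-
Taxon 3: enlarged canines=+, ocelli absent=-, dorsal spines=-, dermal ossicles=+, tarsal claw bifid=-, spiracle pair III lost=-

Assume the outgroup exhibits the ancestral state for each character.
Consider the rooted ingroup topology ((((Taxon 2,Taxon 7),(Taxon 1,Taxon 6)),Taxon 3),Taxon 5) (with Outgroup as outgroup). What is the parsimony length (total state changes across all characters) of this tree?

Map each character onto ((((Taxon 2,Taxon 7),(Taxon 1,Taxon 6)),Taxon 3),Taxon 5) (rooted by Outgroup) and count the minimum state changes it requires (Fitch parsimony):
enlarged canines: 1; ocelli absent: 2; dorsal spines: 1; dermal ossicles: 1; tarsal claw bifid: 2; spiracle pair III lost: 1.
Total tree length = 8.

8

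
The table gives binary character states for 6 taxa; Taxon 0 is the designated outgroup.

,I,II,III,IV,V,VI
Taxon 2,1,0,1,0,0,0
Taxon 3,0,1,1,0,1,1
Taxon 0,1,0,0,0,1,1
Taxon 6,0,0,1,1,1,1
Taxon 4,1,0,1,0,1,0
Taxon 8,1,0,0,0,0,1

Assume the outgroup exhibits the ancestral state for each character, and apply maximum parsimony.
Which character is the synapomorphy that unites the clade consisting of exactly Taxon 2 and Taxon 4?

Character polarity is set by the outgroup: the derived state is whichever differs from the outgroup's state, so for I, V, VI the derived state is '0', and for the remaining characters it is '1'.
I (derived state '0') is shared by Taxon 3 and Taxon 6 — a synapomorphy uniting that clade.
II (derived state '1') is unique to Taxon 3 (autapomorphy; uninformative for grouping).
III: derived state '1' in Taxon 2, Taxon 3, Taxon 4, and Taxon 6 only — synapomorphy for {Taxon 2, Taxon 3, Taxon 4, Taxon 6}.
IV (derived state '1') is unique to Taxon 6 (autapomorphy; uninformative for grouping).
V groups Taxon 2 and Taxon 8, which is incompatible with the clades supported by the remaining characters; treating it as convergent (homoplasy) costs fewer steps than any alternative tree.
VI (derived state '0') is shared by Taxon 2 and Taxon 4 — a synapomorphy uniting that clade.
Most parsimonious ingroup topology: (((Taxon 3,Taxon 6),(Taxon 4,Taxon 2)),Taxon 8).
The clade {Taxon 2, Taxon 4} is supported by VI: its derived state '0' occurs in exactly those taxa and in no other taxon (including the outgroup).

VI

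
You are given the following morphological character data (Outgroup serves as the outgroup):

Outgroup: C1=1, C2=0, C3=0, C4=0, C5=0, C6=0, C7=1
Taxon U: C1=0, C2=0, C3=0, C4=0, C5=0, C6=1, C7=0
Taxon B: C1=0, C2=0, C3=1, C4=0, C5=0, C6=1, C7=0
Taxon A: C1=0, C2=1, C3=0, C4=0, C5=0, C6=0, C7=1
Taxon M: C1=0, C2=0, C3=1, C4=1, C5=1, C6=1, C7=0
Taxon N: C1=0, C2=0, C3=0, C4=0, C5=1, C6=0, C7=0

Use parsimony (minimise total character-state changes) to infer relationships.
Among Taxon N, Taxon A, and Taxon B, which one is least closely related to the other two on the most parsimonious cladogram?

Character polarity is set by the outgroup: the derived state is whichever differs from the outgroup's state, so for C1, C7 the derived state is '0', and for the remaining characters it is '1'.
C1 (derived state '0') is shared by all ingroup taxa — unites the whole ingroup.
C2: derived state '1' in Taxon A only — an autapomorphy, so it tells us nothing about relationships among taxa.
Only Taxon B and Taxon M show the derived state '1' for C3, supporting them as a clade.
C4: derived state '1' in Taxon M only — an autapomorphy, so it tells us nothing about relationships among taxa.
C5 groups Taxon M and Taxon N, which is incompatible with the clades supported by the remaining characters; treating it as convergent (homoplasy) costs fewer steps than any alternative tree.
Only Taxon B, Taxon M, and Taxon U show the derived state '1' for C6, supporting them as a clade.
Only Taxon B, Taxon M, Taxon N, and Taxon U show the derived state '0' for C7, supporting them as a clade.
Most parsimonious ingroup topology: (((Taxon U,(Taxon B,Taxon M)),Taxon N),Taxon A).
Taxon B and Taxon N share a more recent common ancestor with each other than either does with Taxon A, so Taxon A is the least closely related of the three.

Taxon A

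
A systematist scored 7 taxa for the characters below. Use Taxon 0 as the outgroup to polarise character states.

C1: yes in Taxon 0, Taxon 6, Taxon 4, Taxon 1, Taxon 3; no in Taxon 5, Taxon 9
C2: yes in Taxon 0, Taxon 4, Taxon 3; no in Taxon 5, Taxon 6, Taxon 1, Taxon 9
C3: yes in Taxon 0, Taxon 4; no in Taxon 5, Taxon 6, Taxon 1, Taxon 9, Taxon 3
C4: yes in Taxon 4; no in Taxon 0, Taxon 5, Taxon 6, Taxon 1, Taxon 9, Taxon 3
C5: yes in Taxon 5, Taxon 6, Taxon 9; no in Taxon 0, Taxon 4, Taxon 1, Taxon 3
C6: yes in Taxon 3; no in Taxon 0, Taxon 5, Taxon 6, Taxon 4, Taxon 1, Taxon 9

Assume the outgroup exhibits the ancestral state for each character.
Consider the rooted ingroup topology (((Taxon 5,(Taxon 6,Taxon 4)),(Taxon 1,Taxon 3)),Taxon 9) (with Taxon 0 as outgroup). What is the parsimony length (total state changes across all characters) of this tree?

12

Map each character onto (((Taxon 5,(Taxon 6,Taxon 4)),(Taxon 1,Taxon 3)),Taxon 9) (rooted by Taxon 0) and count the minimum state changes it requires (Fitch parsimony):
C1: 2; C2: 3; C3: 2; C4: 1; C5: 3; C6: 1.
Total tree length = 12.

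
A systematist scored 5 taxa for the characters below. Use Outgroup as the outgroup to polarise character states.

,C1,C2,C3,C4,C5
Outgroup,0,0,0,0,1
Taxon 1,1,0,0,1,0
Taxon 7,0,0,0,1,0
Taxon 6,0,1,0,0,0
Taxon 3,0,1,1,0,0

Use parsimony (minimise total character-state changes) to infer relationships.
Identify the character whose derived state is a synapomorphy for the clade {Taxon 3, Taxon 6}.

C2

Character polarity is set by the outgroup: the derived state is whichever differs from the outgroup's state, so for C5 the derived state is '0', and for the remaining characters it is '1'.
C1: derived state '1' in Taxon 1 only — an autapomorphy, so it tells us nothing about relationships among taxa.
Only Taxon 3 and Taxon 6 show the derived state '1' for C2, supporting them as a clade.
C3: derived state '1' in Taxon 3 only — an autapomorphy, so it tells us nothing about relationships among taxa.
C4 (derived state '1') is shared by Taxon 1 and Taxon 7 — a synapomorphy uniting that clade.
All ingroup taxa share the derived state '0' for C5; it defines the ingroup but does not resolve relationships within it.
Most parsimonious ingroup topology: ((Taxon 1,Taxon 7),(Taxon 6,Taxon 3)).
The clade {Taxon 3, Taxon 6} is supported by C2: its derived state '1' occurs in exactly those taxa and in no other taxon (including the outgroup).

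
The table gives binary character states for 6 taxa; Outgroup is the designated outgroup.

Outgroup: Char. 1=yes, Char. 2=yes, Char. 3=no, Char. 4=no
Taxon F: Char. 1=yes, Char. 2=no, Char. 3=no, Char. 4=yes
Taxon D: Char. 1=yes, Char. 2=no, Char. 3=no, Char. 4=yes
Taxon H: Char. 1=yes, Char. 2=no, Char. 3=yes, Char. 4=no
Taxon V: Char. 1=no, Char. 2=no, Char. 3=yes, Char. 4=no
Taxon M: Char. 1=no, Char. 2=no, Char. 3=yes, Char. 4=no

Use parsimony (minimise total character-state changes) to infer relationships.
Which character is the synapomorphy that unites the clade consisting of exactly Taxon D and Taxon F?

Char. 4

Character polarity is set by the outgroup: the derived state is whichever differs from the outgroup's state, so for Char. 1, Char. 2 the derived state is 'no', and for the remaining characters it is 'yes'.
Char. 1: derived state 'no' in Taxon M and Taxon V only — synapomorphy for {Taxon M, Taxon V}.
Char. 2 (derived state 'no') is shared by all ingroup taxa — unites the whole ingroup.
Char. 3: derived state 'yes' in Taxon H, Taxon M, and Taxon V only — synapomorphy for {Taxon H, Taxon M, Taxon V}.
Char. 4 (derived state 'yes') is shared by Taxon D and Taxon F — a synapomorphy uniting that clade.
Most parsimonious ingroup topology: ((Taxon F,Taxon D),(Taxon H,(Taxon V,Taxon M))).
The clade {Taxon D, Taxon F} is supported by Char. 4: its derived state 'yes' occurs in exactly those taxa and in no other taxon (including the outgroup).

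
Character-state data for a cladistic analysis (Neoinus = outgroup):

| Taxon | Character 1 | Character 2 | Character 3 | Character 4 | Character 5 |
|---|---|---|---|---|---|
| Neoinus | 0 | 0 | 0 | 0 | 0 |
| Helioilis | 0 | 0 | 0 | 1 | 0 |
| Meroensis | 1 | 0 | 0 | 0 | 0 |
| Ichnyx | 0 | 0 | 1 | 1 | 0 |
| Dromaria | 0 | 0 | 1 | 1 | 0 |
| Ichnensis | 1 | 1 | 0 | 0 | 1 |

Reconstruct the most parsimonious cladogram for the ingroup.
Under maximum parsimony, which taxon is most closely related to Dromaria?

The outgroup has state '0' for every character, so '1' is the derived state throughout.
Character 1: derived state '1' in Ichnensis and Meroensis only — synapomorphy for {Ichnensis, Meroensis}.
Character 2: derived state '1' in Ichnensis only — an autapomorphy, so it tells us nothing about relationships among taxa.
Character 3 (derived state '1') is shared by Dromaria and Ichnyx — a synapomorphy uniting that clade.
Character 4 (derived state '1') is shared by Dromaria, Helioilis, and Ichnyx — a synapomorphy uniting that clade.
Character 5: derived state '1' in Ichnensis only — an autapomorphy, so it tells us nothing about relationships among taxa.
Most parsimonious ingroup topology: ((Helioilis,(Ichnyx,Dromaria)),(Meroensis,Ichnensis)).
Dromaria and Ichnyx form a cherry on this tree, so they are sister taxa.

Ichnyx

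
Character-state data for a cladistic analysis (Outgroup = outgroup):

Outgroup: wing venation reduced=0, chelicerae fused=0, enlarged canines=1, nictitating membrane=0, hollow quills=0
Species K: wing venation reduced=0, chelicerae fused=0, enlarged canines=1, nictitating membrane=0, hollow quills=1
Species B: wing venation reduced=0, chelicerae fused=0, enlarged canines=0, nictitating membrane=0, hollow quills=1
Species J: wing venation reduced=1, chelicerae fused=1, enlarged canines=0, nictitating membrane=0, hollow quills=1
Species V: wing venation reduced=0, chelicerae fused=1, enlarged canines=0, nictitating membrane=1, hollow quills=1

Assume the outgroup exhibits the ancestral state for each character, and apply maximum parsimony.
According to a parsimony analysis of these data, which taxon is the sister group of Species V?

Character polarity is set by the outgroup: the derived state is whichever differs from the outgroup's state, so for enlarged canines the derived state is '0', and for the remaining characters it is '1'.
wing venation reduced (derived state '1') is unique to Species J (autapomorphy; uninformative for grouping).
chelicerae fused (derived state '1') is shared by Species J and Species V — a synapomorphy uniting that clade.
enlarged canines: derived state '0' in Species B, Species J, and Species V only — synapomorphy for {Species B, Species J, Species V}.
nictitating membrane (derived state '1') is unique to Species V (autapomorphy; uninformative for grouping).
hollow quills (derived state '1') is shared by all ingroup taxa — unites the whole ingroup.
Most parsimonious ingroup topology: (Species K,(Species B,(Species J,Species V))).
Species V and Species J form a cherry on this tree, so they are sister taxa.

Species J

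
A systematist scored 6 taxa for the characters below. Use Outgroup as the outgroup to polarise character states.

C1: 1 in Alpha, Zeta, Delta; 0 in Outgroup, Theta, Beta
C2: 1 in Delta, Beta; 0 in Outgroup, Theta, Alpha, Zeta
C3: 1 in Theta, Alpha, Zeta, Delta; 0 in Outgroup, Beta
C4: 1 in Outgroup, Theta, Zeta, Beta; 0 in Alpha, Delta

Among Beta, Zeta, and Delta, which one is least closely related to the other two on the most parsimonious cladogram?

Beta

Character polarity is set by the outgroup: the derived state is whichever differs from the outgroup's state, so for C4 the derived state is '0', and for the remaining characters it is '1'.
C1 (derived state '1') is shared by Alpha, Delta, and Zeta — a synapomorphy uniting that clade.
C2 groups Beta and Delta, which is incompatible with the clades supported by the remaining characters; treating it as convergent (homoplasy) costs fewer steps than any alternative tree.
Only Alpha, Delta, Theta, and Zeta show the derived state '1' for C3, supporting them as a clade.
C4: derived state '0' in Alpha and Delta only — synapomorphy for {Alpha, Delta}.
Most parsimonious ingroup topology: ((Theta,((Alpha,Delta),Zeta)),Beta).
Zeta and Delta share a more recent common ancestor with each other than either does with Beta, so Beta is the least closely related of the three.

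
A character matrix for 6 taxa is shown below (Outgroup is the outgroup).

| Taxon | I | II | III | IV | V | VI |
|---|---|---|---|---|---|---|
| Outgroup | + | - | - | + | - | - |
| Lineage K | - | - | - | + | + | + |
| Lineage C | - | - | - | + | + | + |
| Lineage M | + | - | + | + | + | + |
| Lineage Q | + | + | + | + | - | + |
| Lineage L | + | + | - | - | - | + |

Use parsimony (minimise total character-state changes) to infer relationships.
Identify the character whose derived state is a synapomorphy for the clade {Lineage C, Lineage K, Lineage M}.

Character polarity is set by the outgroup: the derived state is whichever differs from the outgroup's state, so for I, IV the derived state is '-', and for the remaining characters it is '+'.
I: derived state '-' in Lineage C and Lineage K only — synapomorphy for {Lineage C, Lineage K}.
II: derived state '+' in Lineage L and Lineage Q only — synapomorphy for {Lineage L, Lineage Q}.
III groups Lineage M and Lineage Q, which is incompatible with the clades supported by the remaining characters; treating it as convergent (homoplasy) costs fewer steps than any alternative tree.
IV (derived state '-') is unique to Lineage L (autapomorphy; uninformative for grouping).
Only Lineage C, Lineage K, and Lineage M show the derived state '+' for V, supporting them as a clade.
All ingroup taxa share the derived state '+' for VI; it defines the ingroup but does not resolve relationships within it.
Most parsimonious ingroup topology: (((Lineage K,Lineage C),Lineage M),(Lineage Q,Lineage L)).
The clade {Lineage C, Lineage K, Lineage M} is supported by V: its derived state '+' occurs in exactly those taxa and in no other taxon (including the outgroup).

V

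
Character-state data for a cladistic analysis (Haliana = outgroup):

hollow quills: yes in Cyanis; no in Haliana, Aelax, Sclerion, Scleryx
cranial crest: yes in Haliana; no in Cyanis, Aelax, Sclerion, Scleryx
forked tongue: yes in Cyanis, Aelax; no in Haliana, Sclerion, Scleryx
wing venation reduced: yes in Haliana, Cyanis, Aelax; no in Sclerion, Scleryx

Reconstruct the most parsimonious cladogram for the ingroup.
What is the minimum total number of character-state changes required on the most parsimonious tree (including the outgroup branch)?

4

Character polarity is set by the outgroup: the derived state is whichever differs from the outgroup's state, so for cranial crest, wing venation reduced the derived state is 'no', and for the remaining characters it is 'yes'.
hollow quills (derived state 'yes') is unique to Cyanis (autapomorphy; uninformative for grouping).
cranial crest (derived state 'no') is shared by all ingroup taxa — unites the whole ingroup.
forked tongue (derived state 'yes') is shared by Aelax and Cyanis — a synapomorphy uniting that clade.
Only Sclerion and Scleryx show the derived state 'no' for wing venation reduced, supporting them as a clade.
Most parsimonious ingroup topology: ((Cyanis,Aelax),(Sclerion,Scleryx)).
Changes per character on this tree: hollow quills: 1; cranial crest: 1; forked tongue: 1; wing venation reduced: 1.
Total = 4.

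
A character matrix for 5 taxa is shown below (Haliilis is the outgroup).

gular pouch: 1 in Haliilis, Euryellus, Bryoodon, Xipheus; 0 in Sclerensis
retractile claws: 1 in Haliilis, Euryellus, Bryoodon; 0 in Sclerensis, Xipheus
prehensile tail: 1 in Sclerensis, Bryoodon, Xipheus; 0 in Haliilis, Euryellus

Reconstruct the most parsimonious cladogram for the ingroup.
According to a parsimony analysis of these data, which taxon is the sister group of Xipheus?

Sclerensis

Character polarity is set by the outgroup: the derived state is whichever differs from the outgroup's state, so for gular pouch, retractile claws the derived state is '0', and for the remaining characters it is '1'.
gular pouch (derived state '0') is unique to Sclerensis (autapomorphy; uninformative for grouping).
retractile claws (derived state '0') is shared by Sclerensis and Xipheus — a synapomorphy uniting that clade.
prehensile tail: derived state '1' in Bryoodon, Sclerensis, and Xipheus only — synapomorphy for {Bryoodon, Sclerensis, Xipheus}.
Most parsimonious ingroup topology: (((Sclerensis,Xipheus),Bryoodon),Euryellus).
Xipheus and Sclerensis form a cherry on this tree, so they are sister taxa.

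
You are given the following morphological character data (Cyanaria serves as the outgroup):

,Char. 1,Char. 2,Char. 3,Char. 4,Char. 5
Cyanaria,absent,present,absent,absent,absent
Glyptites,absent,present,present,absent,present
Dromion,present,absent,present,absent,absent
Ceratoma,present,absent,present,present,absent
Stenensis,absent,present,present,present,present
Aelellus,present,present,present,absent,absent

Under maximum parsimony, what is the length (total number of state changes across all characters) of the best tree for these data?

Character polarity is set by the outgroup: the derived state is whichever differs from the outgroup's state, so for Char. 2 the derived state is 'absent', and for the remaining characters it is 'present'.
Only Aelellus, Ceratoma, and Dromion show the derived state 'present' for Char. 1, supporting them as a clade.
Char. 2 (derived state 'absent') is shared by Ceratoma and Dromion — a synapomorphy uniting that clade.
Char. 3 (derived state 'present') is shared by all ingroup taxa — unites the whole ingroup.
Char. 4 groups Ceratoma and Stenensis, which is incompatible with the clades supported by the remaining characters; treating it as convergent (homoplasy) costs fewer steps than any alternative tree.
Only Glyptites and Stenensis show the derived state 'present' for Char. 5, supporting them as a clade.
Most parsimonious ingroup topology: ((Glyptites,Stenensis),((Dromion,Ceratoma),Aelellus)).
Changes per character on this tree: Char. 1: 1; Char. 2: 1; Char. 3: 1; Char. 4: 2; Char. 5: 1.
Total = 6.

6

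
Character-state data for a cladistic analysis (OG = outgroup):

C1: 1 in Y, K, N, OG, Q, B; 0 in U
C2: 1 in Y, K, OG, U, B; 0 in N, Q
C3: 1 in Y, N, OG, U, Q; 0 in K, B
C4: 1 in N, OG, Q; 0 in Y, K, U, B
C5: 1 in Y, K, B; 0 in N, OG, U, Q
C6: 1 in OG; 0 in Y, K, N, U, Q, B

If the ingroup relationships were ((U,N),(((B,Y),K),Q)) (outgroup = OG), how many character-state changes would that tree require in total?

9

Map each character onto ((U,N),(((B,Y),K),Q)) (rooted by OG) and count the minimum state changes it requires (Fitch parsimony):
C1: 1; C2: 2; C3: 2; C4: 2; C5: 1; C6: 1.
Total tree length = 9.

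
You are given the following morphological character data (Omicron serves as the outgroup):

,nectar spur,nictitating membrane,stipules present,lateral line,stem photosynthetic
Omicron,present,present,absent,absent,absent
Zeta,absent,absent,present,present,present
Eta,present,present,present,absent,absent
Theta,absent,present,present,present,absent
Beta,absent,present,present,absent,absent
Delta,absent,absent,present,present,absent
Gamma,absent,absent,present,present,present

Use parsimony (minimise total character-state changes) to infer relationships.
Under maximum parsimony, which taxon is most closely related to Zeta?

Gamma

Character polarity is set by the outgroup: the derived state is whichever differs from the outgroup's state, so for nectar spur, nictitating membrane the derived state is 'absent', and for the remaining characters it is 'present'.
nectar spur (derived state 'absent') is shared by Beta, Delta, Gamma, Theta, and Zeta — a synapomorphy uniting that clade.
Only Delta, Gamma, and Zeta show the derived state 'absent' for nictitating membrane, supporting them as a clade.
All ingroup taxa share the derived state 'present' for stipules present; it defines the ingroup but does not resolve relationships within it.
lateral line (derived state 'present') is shared by Delta, Gamma, Theta, and Zeta — a synapomorphy uniting that clade.
Only Gamma and Zeta show the derived state 'present' for stem photosynthetic, supporting them as a clade.
Most parsimonious ingroup topology: (((((Zeta,Gamma),Delta),Theta),Beta),Eta).
Zeta and Gamma form a cherry on this tree, so they are sister taxa.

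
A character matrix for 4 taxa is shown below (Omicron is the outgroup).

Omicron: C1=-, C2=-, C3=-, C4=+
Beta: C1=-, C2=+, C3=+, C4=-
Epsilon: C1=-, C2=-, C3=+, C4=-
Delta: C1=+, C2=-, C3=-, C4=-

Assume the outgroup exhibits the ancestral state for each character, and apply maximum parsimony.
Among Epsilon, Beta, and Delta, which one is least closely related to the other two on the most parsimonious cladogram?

Delta

Character polarity is set by the outgroup: the derived state is whichever differs from the outgroup's state, so for C4 the derived state is '-', and for the remaining characters it is '+'.
C1: derived state '+' in Delta only — an autapomorphy, so it tells us nothing about relationships among taxa.
C2 (derived state '+') is unique to Beta (autapomorphy; uninformative for grouping).
C3: derived state '+' in Beta and Epsilon only — synapomorphy for {Beta, Epsilon}.
All ingroup taxa share the derived state '-' for C4; it defines the ingroup but does not resolve relationships within it.
Most parsimonious ingroup topology: ((Beta,Epsilon),Delta).
Beta and Epsilon share a more recent common ancestor with each other than either does with Delta, so Delta is the least closely related of the three.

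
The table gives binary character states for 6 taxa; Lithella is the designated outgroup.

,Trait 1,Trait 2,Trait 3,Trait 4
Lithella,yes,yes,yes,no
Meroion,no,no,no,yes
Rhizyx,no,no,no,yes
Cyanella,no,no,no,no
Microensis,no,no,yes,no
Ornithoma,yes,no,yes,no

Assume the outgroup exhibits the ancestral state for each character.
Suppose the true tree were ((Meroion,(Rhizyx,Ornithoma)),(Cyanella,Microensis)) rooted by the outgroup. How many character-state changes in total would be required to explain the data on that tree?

8

Map each character onto ((Meroion,(Rhizyx,Ornithoma)),(Cyanella,Microensis)) (rooted by Lithella) and count the minimum state changes it requires (Fitch parsimony):
Trait 1: 2; Trait 2: 1; Trait 3: 3; Trait 4: 2.
Total tree length = 8.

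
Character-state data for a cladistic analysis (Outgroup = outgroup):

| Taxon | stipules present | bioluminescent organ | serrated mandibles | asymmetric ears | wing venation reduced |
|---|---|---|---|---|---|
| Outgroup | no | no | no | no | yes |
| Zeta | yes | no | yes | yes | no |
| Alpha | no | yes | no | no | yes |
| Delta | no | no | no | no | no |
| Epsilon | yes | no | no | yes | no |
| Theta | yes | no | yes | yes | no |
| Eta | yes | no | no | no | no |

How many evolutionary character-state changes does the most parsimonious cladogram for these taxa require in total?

Character polarity is set by the outgroup: the derived state is whichever differs from the outgroup's state, so for wing venation reduced the derived state is 'no', and for the remaining characters it is 'yes'.
stipules present: derived state 'yes' in Epsilon, Eta, Theta, and Zeta only — synapomorphy for {Epsilon, Eta, Theta, Zeta}.
bioluminescent organ (derived state 'yes') is unique to Alpha (autapomorphy; uninformative for grouping).
Only Theta and Zeta show the derived state 'yes' for serrated mandibles, supporting them as a clade.
asymmetric ears: derived state 'yes' in Epsilon, Theta, and Zeta only — synapomorphy for {Epsilon, Theta, Zeta}.
wing venation reduced (derived state 'no') is shared by Delta, Epsilon, Eta, Theta, and Zeta — a synapomorphy uniting that clade.
Most parsimonious ingroup topology: (((((Zeta,Theta),Epsilon),Eta),Delta),Alpha).
Changes per character on this tree: stipules present: 1; bioluminescent organ: 1; serrated mandibles: 1; asymmetric ears: 1; wing venation reduced: 1.
Total = 5.

5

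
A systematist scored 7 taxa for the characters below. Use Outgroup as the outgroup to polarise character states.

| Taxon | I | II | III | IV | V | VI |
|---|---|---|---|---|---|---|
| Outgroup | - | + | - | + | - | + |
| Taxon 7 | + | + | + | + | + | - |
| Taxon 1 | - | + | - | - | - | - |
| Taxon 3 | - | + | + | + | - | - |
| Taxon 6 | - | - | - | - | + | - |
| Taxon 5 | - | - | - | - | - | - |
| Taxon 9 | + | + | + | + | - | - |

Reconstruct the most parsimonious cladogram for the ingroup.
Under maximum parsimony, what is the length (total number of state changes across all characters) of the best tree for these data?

Character polarity is set by the outgroup: the derived state is whichever differs from the outgroup's state, so for II, IV, VI the derived state is '-', and for the remaining characters it is '+'.
Only Taxon 7 and Taxon 9 show the derived state '+' for I, supporting them as a clade.
II (derived state '-') is shared by Taxon 5 and Taxon 6 — a synapomorphy uniting that clade.
Only Taxon 3, Taxon 7, and Taxon 9 show the derived state '+' for III, supporting them as a clade.
IV: derived state '-' in Taxon 1, Taxon 5, and Taxon 6 only — synapomorphy for {Taxon 1, Taxon 5, Taxon 6}.
V (state '+') occurs in Taxon 6 and Taxon 7 but conflicts with the nesting implied by the other characters — most parsimoniously interpreted as homoplasy.
All ingroup taxa share the derived state '-' for VI; it defines the ingroup but does not resolve relationships within it.
Most parsimonious ingroup topology: (((Taxon 7,Taxon 9),Taxon 3),(Taxon 1,(Taxon 6,Taxon 5))).
Changes per character on this tree: I: 1; II: 1; III: 1; IV: 1; V: 2; VI: 1.
Total = 7.

7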